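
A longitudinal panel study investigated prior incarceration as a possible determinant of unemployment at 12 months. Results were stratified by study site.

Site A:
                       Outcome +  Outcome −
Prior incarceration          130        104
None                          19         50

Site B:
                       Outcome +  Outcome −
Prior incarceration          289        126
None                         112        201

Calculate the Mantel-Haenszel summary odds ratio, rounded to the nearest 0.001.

OR_MH = Σ(aᵢdᵢ/nᵢ) / Σ(bᵢcᵢ/nᵢ), where nᵢ is the stratum total.
Stratum 1 (Site A): n = 303; a·d/n = 130·50/303 = 21.4521; b·c/n = 104·19/303 = 6.5215
Stratum 2 (Site B): n = 728; a·d/n = 289·201/728 = 79.7926; b·c/n = 126·112/728 = 19.3846
OR_MH = (21.4521 + 79.7926) / (6.5215 + 19.3846) = 101.2447 / 25.9061 = 3.90815

3.908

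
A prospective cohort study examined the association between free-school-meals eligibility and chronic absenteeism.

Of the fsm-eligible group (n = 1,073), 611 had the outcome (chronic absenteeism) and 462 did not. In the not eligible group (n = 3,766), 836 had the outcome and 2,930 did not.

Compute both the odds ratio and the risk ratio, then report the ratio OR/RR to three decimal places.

1.807

From the description: a = 611, b = 462, c = 836, d = 2930.
OR = (611·2930)/(462·836) = 1790230/386232 = 4.63512
Risk in exposed = 611/1073 = 0.56943; risk in unexposed = 836/3766 = 0.22199; RR = 2.56517
OR/RR = 4.63512 / 2.56517 = 1.80695
The outcome is not rare, so the OR lies further from 1 than the RR.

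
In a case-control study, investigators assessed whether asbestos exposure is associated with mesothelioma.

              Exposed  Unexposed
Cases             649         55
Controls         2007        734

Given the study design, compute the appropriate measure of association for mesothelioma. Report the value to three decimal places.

4.315

Reading the table with exposure as columns: a = 649 (Exposed, case), b = 2007 (Exposed, non-case), c = 55 (Unexposed, case), d = 734.
This is a case-control study: participants were sampled on outcome status, so risks in the source population cannot be estimated directly — relative risk is not valid here. The odds ratio is the appropriate measure.
OR = (a·d)/(b·c) = (649 × 734) / (2007 × 55) = 476366 / 110385 = 4.31550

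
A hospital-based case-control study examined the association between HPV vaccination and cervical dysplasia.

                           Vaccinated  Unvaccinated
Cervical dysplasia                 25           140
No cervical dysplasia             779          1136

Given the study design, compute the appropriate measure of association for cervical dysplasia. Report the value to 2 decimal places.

0.26

Reading the table with exposure as columns: a = 25 (Vaccinated, case), b = 779 (Vaccinated, non-case), c = 140 (Unvaccinated, case), d = 1136.
This is a hospital-based case-control study: participants were sampled on outcome status, so risks in the source population cannot be estimated directly — relative risk is not valid here. The odds ratio is the appropriate measure.
OR = (a·d)/(b·c) = (25 × 1136) / (779 × 140) = 28400 / 109060 = 0.26041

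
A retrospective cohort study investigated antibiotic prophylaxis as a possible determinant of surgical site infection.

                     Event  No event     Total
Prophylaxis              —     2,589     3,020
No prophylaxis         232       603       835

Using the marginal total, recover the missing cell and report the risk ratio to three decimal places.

0.514

The missing cell is in the exposed row: 3020 − 2589 = 431.
So a = 431, b = 2589, c = 232, d = 603.
RR = [a/(a+b)] / [c/(c+d)] = (431/3020) / (232/835) = 0.14272/0.27784 = 0.51365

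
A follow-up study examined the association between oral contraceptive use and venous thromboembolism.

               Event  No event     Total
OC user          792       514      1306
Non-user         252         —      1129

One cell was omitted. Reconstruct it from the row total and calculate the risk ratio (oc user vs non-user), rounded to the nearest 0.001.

The missing cell is in the unexposed row: 1129 − 252 = 877.
So a = 792, b = 514, c = 252, d = 877.
RR = [a/(a+b)] / [c/(c+d)] = (792/1306) / (252/1129) = 0.60643/0.22321 = 2.71691

2.717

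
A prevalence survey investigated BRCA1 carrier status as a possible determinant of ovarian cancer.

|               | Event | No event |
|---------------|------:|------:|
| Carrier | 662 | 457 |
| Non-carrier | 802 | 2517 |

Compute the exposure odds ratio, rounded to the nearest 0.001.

4.546

Cells: a = 662, b = 457, c = 802, d = 2517.
OR = (a·d)/(b·c) = (662 × 2517) / (457 × 802) = 1666254 / 366514 = 4.54622
The odds of ovarian cancer are about 4.55 times as high in the carrier group.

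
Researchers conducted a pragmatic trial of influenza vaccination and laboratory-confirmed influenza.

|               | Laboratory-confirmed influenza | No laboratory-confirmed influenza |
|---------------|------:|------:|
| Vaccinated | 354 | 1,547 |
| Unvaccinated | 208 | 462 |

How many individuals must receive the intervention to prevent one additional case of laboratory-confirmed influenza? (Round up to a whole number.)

Risk in treated group = 354/1901 = 0.18622; risk in control = 208/670 = 0.31045.
Absolute risk reduction = 0.31045 − 0.18622 = 0.12423
NNT = 1 / ARR = 1 / 0.12423 = 8.050 → round up → 9

9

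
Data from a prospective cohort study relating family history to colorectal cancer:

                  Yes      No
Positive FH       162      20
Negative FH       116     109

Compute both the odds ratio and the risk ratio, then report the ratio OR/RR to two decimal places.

4.41

Cells: a = 162, b = 20, c = 116, d = 109.
OR = (162·109)/(20·116) = 17658/2320 = 7.61121
Risk in exposed = 162/182 = 0.89011; risk in unexposed = 116/225 = 0.51556; RR = 1.72651
OR/RR = 7.61121 / 1.72651 = 4.40844
The outcome is not rare, so the OR lies further from 1 than the RR.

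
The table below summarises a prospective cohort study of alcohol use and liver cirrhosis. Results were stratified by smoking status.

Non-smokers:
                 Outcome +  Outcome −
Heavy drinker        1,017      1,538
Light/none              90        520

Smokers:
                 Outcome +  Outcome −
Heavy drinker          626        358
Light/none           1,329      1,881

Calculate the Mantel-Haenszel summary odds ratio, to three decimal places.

OR_MH = Σ(aᵢdᵢ/nᵢ) / Σ(bᵢcᵢ/nᵢ), where nᵢ is the stratum total.
Stratum 1 (Non-smokers): n = 3165; a·d/n = 1017·520/3165 = 167.0900; b·c/n = 1538·90/3165 = 43.7346
Stratum 2 (Smokers): n = 4194; a·d/n = 626·1881/4194 = 280.7597; b·c/n = 358·1329/4194 = 113.4435
OR_MH = (167.0900 + 280.7597) / (43.7346 + 113.4435) = 447.8497 / 157.1781 = 2.84931

2.849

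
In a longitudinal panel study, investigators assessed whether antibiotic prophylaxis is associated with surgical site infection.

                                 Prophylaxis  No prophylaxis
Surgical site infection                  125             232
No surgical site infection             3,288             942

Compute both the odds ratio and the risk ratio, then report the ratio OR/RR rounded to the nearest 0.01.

Reading the table with exposure as columns: a = 125 (Prophylaxis, case), b = 3288 (Prophylaxis, non-case), c = 232 (No prophylaxis, case), d = 942.
OR = (125·942)/(3288·232) = 117750/762816 = 0.15436
Risk in exposed = 125/3413 = 0.03662; risk in unexposed = 232/1174 = 0.19761; RR = 0.18533
OR/RR = 0.15436 / 0.18533 = 0.83289
The outcome is not rare, so the OR lies further from 1 than the RR.

0.83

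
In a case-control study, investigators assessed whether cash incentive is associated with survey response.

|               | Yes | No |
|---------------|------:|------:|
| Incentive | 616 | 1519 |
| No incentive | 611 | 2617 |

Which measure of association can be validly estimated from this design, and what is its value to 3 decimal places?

1.737

Cells: a = 616, b = 1519, c = 611, d = 2617.
This is a case-control study: participants were sampled on outcome status, so risks in the source population cannot be estimated directly — relative risk is not valid here. The odds ratio is the appropriate measure.
OR = (a·d)/(b·c) = (616 × 2617) / (1519 × 611) = 1612072 / 928109 = 1.73694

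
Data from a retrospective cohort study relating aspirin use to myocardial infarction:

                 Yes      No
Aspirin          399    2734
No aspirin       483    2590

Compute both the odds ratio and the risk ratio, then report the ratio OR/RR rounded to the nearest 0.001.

Cells: a = 399, b = 2734, c = 483, d = 2590.
OR = (399·2590)/(2734·483) = 1033410/1320522 = 0.78258
Risk in exposed = 399/3133 = 0.12735; risk in unexposed = 483/3073 = 0.15718; RR = 0.81027
OR/RR = 0.78258 / 0.81027 = 0.96583
The outcome is not rare, so the OR lies further from 1 than the RR.

0.966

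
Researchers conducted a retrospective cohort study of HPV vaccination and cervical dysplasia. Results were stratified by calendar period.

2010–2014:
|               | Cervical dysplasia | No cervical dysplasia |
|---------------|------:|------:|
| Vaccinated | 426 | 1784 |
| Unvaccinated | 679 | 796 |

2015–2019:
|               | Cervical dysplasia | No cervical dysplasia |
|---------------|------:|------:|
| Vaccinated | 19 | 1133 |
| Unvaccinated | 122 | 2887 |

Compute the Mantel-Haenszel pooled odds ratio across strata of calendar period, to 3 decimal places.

OR_MH = Σ(aᵢdᵢ/nᵢ) / Σ(bᵢcᵢ/nᵢ), where nᵢ is the stratum total.
Stratum 1 (2010–2014): n = 3685; a·d/n = 426·796/3685 = 92.0206; b·c/n = 1784·679/3685 = 328.7208
Stratum 2 (2015–2019): n = 4161; a·d/n = 19·2887/4161 = 13.1826; b·c/n = 1133·122/4161 = 33.2194
OR_MH = (92.0206 + 13.1826) / (328.7208 + 33.2194) = 105.2033 / 361.9402 = 0.29066

0.291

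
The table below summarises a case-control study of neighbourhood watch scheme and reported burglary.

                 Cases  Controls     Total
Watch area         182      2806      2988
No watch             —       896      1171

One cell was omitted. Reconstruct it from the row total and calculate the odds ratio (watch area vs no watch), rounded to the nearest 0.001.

0.211

The missing cell is in the unexposed row: 1171 − 896 = 275.
So a = 182, b = 2806, c = 275, d = 896.
OR = (a·d)/(b·c) = (182 × 896) / (2806 × 275) = 163072 / 771650 = 0.21133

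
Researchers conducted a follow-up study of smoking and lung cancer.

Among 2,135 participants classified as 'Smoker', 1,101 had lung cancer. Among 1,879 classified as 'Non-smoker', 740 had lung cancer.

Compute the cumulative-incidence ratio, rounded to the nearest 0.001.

1.309

From the description: a = 1101, b = 1034, c = 740, d = 1139.
Risk in exposed = 1101/2135 = 0.51569; risk in unexposed = 740/1879 = 0.39383.
RR = 0.51569 / 0.39383 = 1.30944
The risk among the exposed is 1.31 times that among the unexposed.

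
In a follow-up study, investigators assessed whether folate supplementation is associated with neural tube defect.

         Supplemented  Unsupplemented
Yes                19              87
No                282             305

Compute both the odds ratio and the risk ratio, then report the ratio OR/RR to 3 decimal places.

0.830

Reading the table with exposure as columns: a = 19 (Supplemented, case), b = 282 (Supplemented, non-case), c = 87 (Unsupplemented, case), d = 305.
OR = (19·305)/(282·87) = 5795/24534 = 0.23620
Risk in exposed = 19/301 = 0.06312; risk in unexposed = 87/392 = 0.22194; RR = 0.28442
OR/RR = 0.23620 / 0.28442 = 0.83048
The outcome is not rare, so the OR lies further from 1 than the RR.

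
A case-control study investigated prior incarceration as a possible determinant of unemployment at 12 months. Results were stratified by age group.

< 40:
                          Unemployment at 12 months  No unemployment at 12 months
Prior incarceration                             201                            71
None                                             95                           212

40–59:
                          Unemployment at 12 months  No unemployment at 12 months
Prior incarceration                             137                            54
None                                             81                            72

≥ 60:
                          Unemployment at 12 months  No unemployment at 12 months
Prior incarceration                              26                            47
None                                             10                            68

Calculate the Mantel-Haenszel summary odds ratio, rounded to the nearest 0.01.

OR_MH = Σ(aᵢdᵢ/nᵢ) / Σ(bᵢcᵢ/nᵢ), where nᵢ is the stratum total.
Stratum 1 (< 40): n = 579; a·d/n = 201·212/579 = 73.5959; b·c/n = 71·95/579 = 11.6494
Stratum 2 (40–59): n = 344; a·d/n = 137·72/344 = 28.6744; b·c/n = 54·81/344 = 12.7151
Stratum 3 (≥ 60): n = 151; a·d/n = 26·68/151 = 11.7086; b·c/n = 47·10/151 = 3.1126
OR_MH = (73.5959 + 28.6744 + 11.7086) / (11.6494 + 12.7151 + 3.1126) = 113.9789 / 27.4771 = 4.14814

4.15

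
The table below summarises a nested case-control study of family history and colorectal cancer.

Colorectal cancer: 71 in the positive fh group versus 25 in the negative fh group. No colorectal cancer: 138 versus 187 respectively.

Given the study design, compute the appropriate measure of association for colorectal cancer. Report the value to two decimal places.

3.85

From the description: a = 71, b = 138, c = 25, d = 187.
This is a nested case-control study: participants were sampled on outcome status, so risks in the source population cannot be estimated directly — relative risk is not valid here. The odds ratio is the appropriate measure.
OR = (a·d)/(b·c) = (71 × 187) / (138 × 25) = 13277 / 3450 = 3.84841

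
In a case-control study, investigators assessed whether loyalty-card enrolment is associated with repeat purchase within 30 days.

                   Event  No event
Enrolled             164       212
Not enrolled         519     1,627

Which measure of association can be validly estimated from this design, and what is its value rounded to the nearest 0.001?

Cells: a = 164, b = 212, c = 519, d = 1627.
This is a case-control study: participants were sampled on outcome status, so risks in the source population cannot be estimated directly — relative risk is not valid here. The odds ratio is the appropriate measure.
OR = (a·d)/(b·c) = (164 × 1627) / (212 × 519) = 266828 / 110028 = 2.42509

2.425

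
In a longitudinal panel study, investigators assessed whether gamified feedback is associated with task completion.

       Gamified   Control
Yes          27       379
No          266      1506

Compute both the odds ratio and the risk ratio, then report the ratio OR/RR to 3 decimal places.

Reading the table with exposure as columns: a = 27 (Gamified, case), b = 266 (Gamified, non-case), c = 379 (Control, case), d = 1506.
OR = (27·1506)/(266·379) = 40662/100814 = 0.40334
Risk in exposed = 27/293 = 0.09215; risk in unexposed = 379/1885 = 0.20106; RR = 0.45832
OR/RR = 0.40334 / 0.45832 = 0.88003
The outcome is not rare, so the OR lies further from 1 than the RR.

0.880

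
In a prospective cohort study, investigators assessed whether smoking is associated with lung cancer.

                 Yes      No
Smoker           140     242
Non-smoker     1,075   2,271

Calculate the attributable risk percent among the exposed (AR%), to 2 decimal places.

Cells: a = 140, b = 242, c = 1075, d = 2271.
Risk in exposed = 140/382 = 0.36649; risk in unexposed = 1075/3346 = 0.32128.
RR = 0.36649/0.32128 = 1.14073
AR% = (RR − 1)/RR × 100 = (1.14073 − 1)/1.14073 × 100 = 12.3367%

12.34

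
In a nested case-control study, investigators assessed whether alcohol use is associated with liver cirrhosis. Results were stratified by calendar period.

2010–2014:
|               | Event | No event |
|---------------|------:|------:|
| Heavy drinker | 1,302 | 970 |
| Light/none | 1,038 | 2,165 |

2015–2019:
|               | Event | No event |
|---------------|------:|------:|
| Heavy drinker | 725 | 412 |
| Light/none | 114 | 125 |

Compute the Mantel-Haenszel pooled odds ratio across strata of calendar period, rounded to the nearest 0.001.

2.663

OR_MH = Σ(aᵢdᵢ/nᵢ) / Σ(bᵢcᵢ/nᵢ), where nᵢ is the stratum total.
Stratum 1 (2010–2014): n = 5475; a·d/n = 1302·2165/5475 = 514.8548; b·c/n = 970·1038/5475 = 183.9014
Stratum 2 (2015–2019): n = 1376; a·d/n = 725·125/1376 = 65.8612; b·c/n = 412·114/1376 = 34.1337
OR_MH = (514.8548 + 65.8612) / (183.9014 + 34.1337) = 580.7160 / 218.0351 = 2.66341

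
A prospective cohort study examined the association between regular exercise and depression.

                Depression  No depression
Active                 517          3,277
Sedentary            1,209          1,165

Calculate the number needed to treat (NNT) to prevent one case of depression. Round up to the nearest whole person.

Risk in treated group = 517/3794 = 0.13627; risk in control = 1209/2374 = 0.50927.
Absolute risk reduction = 0.50927 − 0.13627 = 0.37300
NNT = 1 / ARR = 1 / 0.37300 = 2.681 → round up → 3

3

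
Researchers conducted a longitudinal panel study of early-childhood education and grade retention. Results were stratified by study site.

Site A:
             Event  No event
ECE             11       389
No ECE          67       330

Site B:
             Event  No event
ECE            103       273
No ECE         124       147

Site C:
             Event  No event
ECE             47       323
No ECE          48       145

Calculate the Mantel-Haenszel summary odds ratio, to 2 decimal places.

OR_MH = Σ(aᵢdᵢ/nᵢ) / Σ(bᵢcᵢ/nᵢ), where nᵢ is the stratum total.
Stratum 1 (Site A): n = 797; a·d/n = 11·330/797 = 4.5546; b·c/n = 389·67/797 = 32.7014
Stratum 2 (Site B): n = 647; a·d/n = 103·147/647 = 23.4019; b·c/n = 273·124/647 = 52.3215
Stratum 3 (Site C): n = 563; a·d/n = 47·145/563 = 12.1048; b·c/n = 323·48/563 = 27.5382
OR_MH = (4.5546 + 23.4019 + 12.1048) / (32.7014 + 52.3215 + 27.5382) = 40.0612 / 112.5611 = 0.35591

0.36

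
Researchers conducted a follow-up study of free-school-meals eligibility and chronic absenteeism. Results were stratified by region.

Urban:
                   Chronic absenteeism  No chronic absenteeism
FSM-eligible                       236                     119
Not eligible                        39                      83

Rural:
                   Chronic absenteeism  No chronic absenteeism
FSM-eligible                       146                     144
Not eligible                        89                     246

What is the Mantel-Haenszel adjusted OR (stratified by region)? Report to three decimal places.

3.259

OR_MH = Σ(aᵢdᵢ/nᵢ) / Σ(bᵢcᵢ/nᵢ), where nᵢ is the stratum total.
Stratum 1 (Urban): n = 477; a·d/n = 236·83/477 = 41.0650; b·c/n = 119·39/477 = 9.7296
Stratum 2 (Rural): n = 625; a·d/n = 146·246/625 = 57.4656; b·c/n = 144·89/625 = 20.5056
OR_MH = (41.0650 + 57.4656) / (9.7296 + 20.5056) = 98.5306 / 30.2352 = 3.25881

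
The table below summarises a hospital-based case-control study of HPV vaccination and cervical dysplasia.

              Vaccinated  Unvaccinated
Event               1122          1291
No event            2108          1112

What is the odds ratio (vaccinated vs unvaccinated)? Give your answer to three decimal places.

Reading the table with exposure as columns: a = 1122 (Vaccinated, case), b = 2108 (Vaccinated, non-case), c = 1291 (Unvaccinated, case), d = 1112.
OR = (a·d)/(b·c) = (1122 × 1112) / (2108 × 1291) = 1247664 / 2721428 = 0.45846
Exposure is associated with lower odds of cervical dysplasia (OR = 0.46 < 1).

0.458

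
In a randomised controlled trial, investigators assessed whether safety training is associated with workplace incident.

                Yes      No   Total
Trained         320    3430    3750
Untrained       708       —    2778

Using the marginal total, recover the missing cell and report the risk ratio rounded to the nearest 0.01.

The missing cell is in the unexposed row: 2778 − 708 = 2070.
So a = 320, b = 3430, c = 708, d = 2070.
RR = [a/(a+b)] / [c/(c+d)] = (320/3750) / (708/2778) = 0.08533/0.25486 = 0.33482

0.33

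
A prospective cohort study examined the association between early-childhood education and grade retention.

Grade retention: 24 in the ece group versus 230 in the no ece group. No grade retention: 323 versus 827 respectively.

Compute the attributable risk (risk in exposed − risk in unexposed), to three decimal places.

From the description: a = 24, b = 323, c = 230, d = 827.
Risk in exposed = 24/347 = 0.069164; risk in unexposed = 230/1057 = 0.217597.
Risk difference = 0.069164 − 0.217597 = -0.148433

-0.148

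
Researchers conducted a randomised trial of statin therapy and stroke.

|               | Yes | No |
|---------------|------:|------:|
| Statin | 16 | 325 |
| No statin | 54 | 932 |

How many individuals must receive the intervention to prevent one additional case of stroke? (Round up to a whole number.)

Risk in treated group = 16/341 = 0.04692; risk in control = 54/986 = 0.05477.
Absolute risk reduction = 0.05477 − 0.04692 = 0.00785
NNT = 1 / ARR = 1 / 0.00785 = 127.455 → round up → 128

128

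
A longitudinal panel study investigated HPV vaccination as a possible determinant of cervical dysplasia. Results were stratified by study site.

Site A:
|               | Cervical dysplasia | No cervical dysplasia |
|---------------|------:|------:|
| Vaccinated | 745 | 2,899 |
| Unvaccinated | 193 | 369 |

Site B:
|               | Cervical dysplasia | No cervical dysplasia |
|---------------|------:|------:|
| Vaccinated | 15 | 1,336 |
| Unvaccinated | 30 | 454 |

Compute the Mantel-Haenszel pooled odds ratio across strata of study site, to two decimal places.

OR_MH = Σ(aᵢdᵢ/nᵢ) / Σ(bᵢcᵢ/nᵢ), where nᵢ is the stratum total.
Stratum 1 (Site A): n = 4206; a·d/n = 745·369/4206 = 65.3602; b·c/n = 2899·193/4206 = 133.0259
Stratum 2 (Site B): n = 1835; a·d/n = 15·454/1835 = 3.7112; b·c/n = 1336·30/1835 = 21.8420
OR_MH = (65.3602 + 3.7112) / (133.0259 + 21.8420) = 69.0714 / 154.8679 = 0.44600

0.45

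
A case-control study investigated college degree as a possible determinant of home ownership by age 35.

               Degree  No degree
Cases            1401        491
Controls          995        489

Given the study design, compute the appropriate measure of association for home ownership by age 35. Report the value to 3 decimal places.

1.402

Reading the table with exposure as columns: a = 1401 (Degree, case), b = 995 (Degree, non-case), c = 491 (No degree, case), d = 489.
This is a case-control study: participants were sampled on outcome status, so risks in the source population cannot be estimated directly — relative risk is not valid here. The odds ratio is the appropriate measure.
OR = (a·d)/(b·c) = (1401 × 489) / (995 × 491) = 685089 / 488545 = 1.40230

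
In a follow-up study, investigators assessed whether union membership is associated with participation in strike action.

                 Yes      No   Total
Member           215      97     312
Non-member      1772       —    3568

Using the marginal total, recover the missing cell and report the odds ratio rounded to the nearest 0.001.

The missing cell is in the unexposed row: 3568 − 1772 = 1796.
So a = 215, b = 97, c = 1772, d = 1796.
OR = (a·d)/(b·c) = (215 × 1796) / (97 × 1772) = 386140 / 171884 = 2.24652

2.247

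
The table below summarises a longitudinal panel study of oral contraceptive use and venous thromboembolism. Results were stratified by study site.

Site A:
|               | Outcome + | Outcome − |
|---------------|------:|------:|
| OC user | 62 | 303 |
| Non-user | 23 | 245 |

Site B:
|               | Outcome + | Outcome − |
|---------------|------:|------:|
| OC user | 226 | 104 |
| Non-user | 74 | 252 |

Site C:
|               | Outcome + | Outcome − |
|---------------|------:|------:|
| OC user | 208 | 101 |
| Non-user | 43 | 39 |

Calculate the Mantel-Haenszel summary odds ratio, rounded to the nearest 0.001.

3.887

OR_MH = Σ(aᵢdᵢ/nᵢ) / Σ(bᵢcᵢ/nᵢ), where nᵢ is the stratum total.
Stratum 1 (Site A): n = 633; a·d/n = 62·245/633 = 23.9968; b·c/n = 303·23/633 = 11.0095
Stratum 2 (Site B): n = 656; a·d/n = 226·252/656 = 86.8171; b·c/n = 104·74/656 = 11.7317
Stratum 3 (Site C): n = 391; a·d/n = 208·39/391 = 20.7468; b·c/n = 101·43/391 = 11.1074
OR_MH = (23.9968 + 86.8171 + 20.7468) / (11.0095 + 11.7317 + 11.1074) = 131.5607 / 33.8486 = 3.88674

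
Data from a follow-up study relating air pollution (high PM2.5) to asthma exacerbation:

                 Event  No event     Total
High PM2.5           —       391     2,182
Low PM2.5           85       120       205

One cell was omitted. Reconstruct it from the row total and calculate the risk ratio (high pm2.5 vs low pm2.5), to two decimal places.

1.98

The missing cell is in the exposed row: 2182 − 391 = 1791.
So a = 1791, b = 391, c = 85, d = 120.
RR = [a/(a+b)] / [c/(c+d)] = (1791/2182) / (85/205) = 0.82081/0.41463 = 1.97959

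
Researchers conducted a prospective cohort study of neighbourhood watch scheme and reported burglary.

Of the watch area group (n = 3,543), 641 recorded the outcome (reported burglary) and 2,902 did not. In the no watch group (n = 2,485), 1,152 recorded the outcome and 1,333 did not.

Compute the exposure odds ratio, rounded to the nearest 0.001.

0.256

From the description: a = 641, b = 2902, c = 1152, d = 1333.
OR = (a·d)/(b·c) = (641 × 1333) / (2902 × 1152) = 854453 / 3343104 = 0.25559
Exposure is associated with lower odds of reported burglary (OR = 0.26 < 1).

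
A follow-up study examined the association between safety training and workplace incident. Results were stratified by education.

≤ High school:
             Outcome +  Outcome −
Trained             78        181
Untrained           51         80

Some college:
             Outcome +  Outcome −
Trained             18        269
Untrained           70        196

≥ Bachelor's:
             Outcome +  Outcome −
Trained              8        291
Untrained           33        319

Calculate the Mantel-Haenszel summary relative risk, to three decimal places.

0.459

RR_MH = Σ(aᵢ·n₀ᵢ/nᵢ) / Σ(cᵢ·n₁ᵢ/nᵢ), with n₁ᵢ = aᵢ+bᵢ (exposed), n₀ᵢ = cᵢ+dᵢ (unexposed), nᵢ = n₁ᵢ+n₀ᵢ.
Stratum 1 (≤ High school): n₁ = 259, n₀ = 131, n = 390; a·n₀/n = 78·131/390 = 26.2000; c·n₁/n = 51·259/390 = 33.8692
Stratum 2 (Some college): n₁ = 287, n₀ = 266, n = 553; a·n₀/n = 18·266/553 = 8.6582; c·n₁/n = 70·287/553 = 36.3291
Stratum 3 (≥ Bachelor's): n₁ = 299, n₀ = 352, n = 651; a·n₀/n = 8·352/651 = 4.3257; c·n₁/n = 33·299/651 = 15.1567
RR_MH = (26.2000 + 8.6582 + 4.3257) / (33.8692 + 36.3291 + 15.1567) = 39.1839 / 85.3550 = 0.45907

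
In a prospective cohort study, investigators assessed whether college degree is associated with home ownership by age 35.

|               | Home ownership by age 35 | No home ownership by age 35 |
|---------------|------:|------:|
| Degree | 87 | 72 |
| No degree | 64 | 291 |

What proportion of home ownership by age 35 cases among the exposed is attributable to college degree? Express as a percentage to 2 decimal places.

67.05

Cells: a = 87, b = 72, c = 64, d = 291.
Risk in exposed = 87/159 = 0.54717; risk in unexposed = 64/355 = 0.18028.
RR = 0.54717/0.18028 = 3.03508
AR% = (RR − 1)/RR × 100 = (3.03508 − 1)/3.03508 × 100 = 67.0520%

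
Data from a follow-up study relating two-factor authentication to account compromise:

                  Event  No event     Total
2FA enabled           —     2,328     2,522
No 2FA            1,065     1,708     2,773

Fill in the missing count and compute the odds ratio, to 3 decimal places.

The missing cell is in the exposed row: 2522 − 2328 = 194.
So a = 194, b = 2328, c = 1065, d = 1708.
OR = (a·d)/(b·c) = (194 × 1708) / (2328 × 1065) = 331352 / 2479320 = 0.13365

0.134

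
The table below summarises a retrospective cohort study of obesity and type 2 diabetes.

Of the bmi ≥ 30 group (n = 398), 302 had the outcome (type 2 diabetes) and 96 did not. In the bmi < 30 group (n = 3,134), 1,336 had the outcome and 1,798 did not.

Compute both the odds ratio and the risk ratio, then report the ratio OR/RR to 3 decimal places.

2.378

From the description: a = 302, b = 96, c = 1336, d = 1798.
OR = (302·1798)/(96·1336) = 542996/128256 = 4.23369
Risk in exposed = 302/398 = 0.75879; risk in unexposed = 1336/3134 = 0.42629; RR = 1.77999
OR/RR = 4.23369 / 1.77999 = 2.37850
The outcome is not rare, so the OR lies further from 1 than the RR.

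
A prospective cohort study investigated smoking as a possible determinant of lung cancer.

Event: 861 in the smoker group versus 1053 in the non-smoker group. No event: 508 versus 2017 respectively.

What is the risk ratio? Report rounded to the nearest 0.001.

From the description: a = 861, b = 508, c = 1053, d = 2017.
Risk in exposed = 861/1369 = 0.62893; risk in unexposed = 1053/3070 = 0.34300.
RR = 0.62893 / 0.34300 = 1.83362
The risk among the exposed is 1.83 times that among the unexposed.

1.834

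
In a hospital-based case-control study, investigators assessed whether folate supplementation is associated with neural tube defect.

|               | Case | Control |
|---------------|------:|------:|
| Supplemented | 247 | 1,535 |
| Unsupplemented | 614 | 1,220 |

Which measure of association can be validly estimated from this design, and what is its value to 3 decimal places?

Cells: a = 247, b = 1535, c = 614, d = 1220.
This is a hospital-based case-control study: participants were sampled on outcome status, so risks in the source population cannot be estimated directly — relative risk is not valid here. The odds ratio is the appropriate measure.
OR = (a·d)/(b·c) = (247 × 1220) / (1535 × 614) = 301340 / 942490 = 0.31973

0.320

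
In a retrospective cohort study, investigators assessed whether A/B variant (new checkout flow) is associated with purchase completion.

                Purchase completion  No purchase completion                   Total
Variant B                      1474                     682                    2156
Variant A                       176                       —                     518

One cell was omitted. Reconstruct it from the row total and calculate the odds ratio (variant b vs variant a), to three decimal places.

The missing cell is in the unexposed row: 518 − 176 = 342.
So a = 1474, b = 682, c = 176, d = 342.
OR = (a·d)/(b·c) = (1474 × 342) / (682 × 176) = 504108 / 120032 = 4.19978

4.200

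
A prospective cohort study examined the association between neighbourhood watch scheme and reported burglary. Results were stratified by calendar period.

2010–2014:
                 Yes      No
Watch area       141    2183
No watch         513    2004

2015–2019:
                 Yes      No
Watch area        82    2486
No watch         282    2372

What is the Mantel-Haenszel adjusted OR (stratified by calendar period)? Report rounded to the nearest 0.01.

OR_MH = Σ(aᵢdᵢ/nᵢ) / Σ(bᵢcᵢ/nᵢ), where nᵢ is the stratum total.
Stratum 1 (2010–2014): n = 4841; a·d/n = 141·2004/4841 = 58.3689; b·c/n = 2183·513/4841 = 231.3322
Stratum 2 (2015–2019): n = 5222; a·d/n = 82·2372/5222 = 37.2470; b·c/n = 2486·282/5222 = 134.2497
OR_MH = (58.3689 + 37.2470) / (231.3322 + 134.2497) = 95.6160 / 365.5819 = 0.26154

0.26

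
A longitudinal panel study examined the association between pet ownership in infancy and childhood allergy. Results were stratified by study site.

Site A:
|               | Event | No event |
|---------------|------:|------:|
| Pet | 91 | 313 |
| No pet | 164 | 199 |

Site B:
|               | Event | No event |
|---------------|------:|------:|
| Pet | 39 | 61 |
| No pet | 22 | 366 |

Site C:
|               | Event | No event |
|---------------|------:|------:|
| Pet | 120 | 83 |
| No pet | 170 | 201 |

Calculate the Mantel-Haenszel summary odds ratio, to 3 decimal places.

1.007

OR_MH = Σ(aᵢdᵢ/nᵢ) / Σ(bᵢcᵢ/nᵢ), where nᵢ is the stratum total.
Stratum 1 (Site A): n = 767; a·d/n = 91·199/767 = 23.6102; b·c/n = 313·164/767 = 66.9257
Stratum 2 (Site B): n = 488; a·d/n = 39·366/488 = 29.2500; b·c/n = 61·22/488 = 2.7500
Stratum 3 (Site C): n = 574; a·d/n = 120·201/574 = 42.0209; b·c/n = 83·170/574 = 24.5819
OR_MH = (23.6102 + 29.2500 + 42.0209) / (66.9257 + 2.7500 + 24.5819) = 94.8811 / 94.2576 = 1.00661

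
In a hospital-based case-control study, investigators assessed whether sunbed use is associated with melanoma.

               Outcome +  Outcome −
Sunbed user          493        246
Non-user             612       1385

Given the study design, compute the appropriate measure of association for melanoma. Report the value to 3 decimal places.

4.535

Cells: a = 493, b = 246, c = 612, d = 1385.
This is a hospital-based case-control study: participants were sampled on outcome status, so risks in the source population cannot be estimated directly — relative risk is not valid here. The odds ratio is the appropriate measure.
OR = (a·d)/(b·c) = (493 × 1385) / (246 × 612) = 682805 / 150552 = 4.53534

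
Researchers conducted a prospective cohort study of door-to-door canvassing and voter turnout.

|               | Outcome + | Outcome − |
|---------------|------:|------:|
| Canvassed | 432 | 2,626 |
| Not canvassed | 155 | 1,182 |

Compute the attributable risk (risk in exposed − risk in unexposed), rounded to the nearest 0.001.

0.025

Cells: a = 432, b = 2626, c = 155, d = 1182.
Risk in exposed = 432/3058 = 0.141269; risk in unexposed = 155/1337 = 0.115931.
Risk difference = 0.141269 − 0.115931 = 0.025338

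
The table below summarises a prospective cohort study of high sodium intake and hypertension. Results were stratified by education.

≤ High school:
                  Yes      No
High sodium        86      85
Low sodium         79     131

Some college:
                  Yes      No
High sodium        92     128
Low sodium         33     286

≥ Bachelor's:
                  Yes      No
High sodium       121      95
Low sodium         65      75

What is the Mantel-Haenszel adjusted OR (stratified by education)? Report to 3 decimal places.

OR_MH = Σ(aᵢdᵢ/nᵢ) / Σ(bᵢcᵢ/nᵢ), where nᵢ is the stratum total.
Stratum 1 (≤ High school): n = 381; a·d/n = 86·131/381 = 29.5696; b·c/n = 85·79/381 = 17.6247
Stratum 2 (Some college): n = 539; a·d/n = 92·286/539 = 48.8163; b·c/n = 128·33/539 = 7.8367
Stratum 3 (≥ Bachelor's): n = 356; a·d/n = 121·75/356 = 25.4916; b·c/n = 95·65/356 = 17.3455
OR_MH = (29.5696 + 48.8163 + 25.4916) / (17.6247 + 7.8367 + 17.3455) = 103.8775 / 42.8069 = 2.42665

2.427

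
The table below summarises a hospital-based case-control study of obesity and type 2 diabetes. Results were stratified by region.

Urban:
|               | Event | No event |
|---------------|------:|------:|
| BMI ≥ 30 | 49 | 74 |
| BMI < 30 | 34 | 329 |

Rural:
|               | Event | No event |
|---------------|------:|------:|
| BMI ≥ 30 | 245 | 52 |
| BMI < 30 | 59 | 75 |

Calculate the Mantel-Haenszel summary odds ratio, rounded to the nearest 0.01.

OR_MH = Σ(aᵢdᵢ/nᵢ) / Σ(bᵢcᵢ/nᵢ), where nᵢ is the stratum total.
Stratum 1 (Urban): n = 486; a·d/n = 49·329/486 = 33.1708; b·c/n = 74·34/486 = 5.1770
Stratum 2 (Rural): n = 431; a·d/n = 245·75/431 = 42.6334; b·c/n = 52·59/431 = 7.1183
OR_MH = (33.1708 + 42.6334) / (5.1770 + 7.1183) = 75.8042 / 12.2953 = 6.16531

6.17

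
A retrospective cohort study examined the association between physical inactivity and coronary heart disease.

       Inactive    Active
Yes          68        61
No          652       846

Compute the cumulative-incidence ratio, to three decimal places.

1.404

Reading the table with exposure as columns: a = 68 (Inactive, case), b = 652 (Inactive, non-case), c = 61 (Active, case), d = 846.
Risk in exposed = 68/720 = 0.09444; risk in unexposed = 61/907 = 0.06725.
RR = 0.09444 / 0.06725 = 1.40428
The risk among the exposed is 1.40 times that among the unexposed.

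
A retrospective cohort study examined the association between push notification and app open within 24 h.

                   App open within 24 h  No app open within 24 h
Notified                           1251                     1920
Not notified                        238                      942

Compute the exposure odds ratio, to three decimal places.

2.579

Cells: a = 1251, b = 1920, c = 238, d = 942.
OR = (a·d)/(b·c) = (1251 × 942) / (1920 × 238) = 1178442 / 456960 = 2.57887
The odds of app open within 24 h are about 2.58 times as high in the notified group.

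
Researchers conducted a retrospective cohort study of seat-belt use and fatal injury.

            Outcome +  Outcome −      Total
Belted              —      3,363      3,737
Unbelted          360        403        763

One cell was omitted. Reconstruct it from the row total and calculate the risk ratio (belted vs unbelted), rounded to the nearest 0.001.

0.212

The missing cell is in the exposed row: 3737 − 3363 = 374.
So a = 374, b = 3363, c = 360, d = 403.
RR = [a/(a+b)] / [c/(c+d)] = (374/3737) / (360/763) = 0.10008/0.47182 = 0.21211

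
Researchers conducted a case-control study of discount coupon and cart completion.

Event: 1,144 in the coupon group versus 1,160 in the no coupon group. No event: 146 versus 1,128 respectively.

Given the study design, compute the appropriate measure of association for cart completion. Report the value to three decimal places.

From the description: a = 1144, b = 146, c = 1160, d = 1128.
This is a case-control study: participants were sampled on outcome status, so risks in the source population cannot be estimated directly — relative risk is not valid here. The odds ratio is the appropriate measure.
OR = (a·d)/(b·c) = (1144 × 1128) / (146 × 1160) = 1290432 / 169360 = 7.61946

7.619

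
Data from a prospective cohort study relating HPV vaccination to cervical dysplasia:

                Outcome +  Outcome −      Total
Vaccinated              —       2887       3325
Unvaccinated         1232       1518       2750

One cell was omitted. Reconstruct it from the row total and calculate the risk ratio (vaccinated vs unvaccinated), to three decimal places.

The missing cell is in the exposed row: 3325 − 2887 = 438.
So a = 438, b = 2887, c = 1232, d = 1518.
RR = [a/(a+b)] / [c/(c+d)] = (438/3325) / (1232/2750) = 0.13173/0.44800 = 0.29404

0.294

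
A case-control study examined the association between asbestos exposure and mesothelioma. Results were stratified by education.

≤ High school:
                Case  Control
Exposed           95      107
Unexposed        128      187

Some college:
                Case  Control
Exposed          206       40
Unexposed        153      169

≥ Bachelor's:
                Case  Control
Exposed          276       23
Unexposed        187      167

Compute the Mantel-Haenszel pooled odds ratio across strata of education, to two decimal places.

3.79

OR_MH = Σ(aᵢdᵢ/nᵢ) / Σ(bᵢcᵢ/nᵢ), where nᵢ is the stratum total.
Stratum 1 (≤ High school): n = 517; a·d/n = 95·187/517 = 34.3617; b·c/n = 107·128/517 = 26.4913
Stratum 2 (Some college): n = 568; a·d/n = 206·169/568 = 61.2923; b·c/n = 40·153/568 = 10.7746
Stratum 3 (≥ Bachelor's): n = 653; a·d/n = 276·167/653 = 70.5850; b·c/n = 23·187/653 = 6.5865
OR_MH = (34.3617 + 61.2923 + 70.5850) / (26.4913 + 10.7746 + 6.5865) = 166.2389 / 43.8525 = 3.79087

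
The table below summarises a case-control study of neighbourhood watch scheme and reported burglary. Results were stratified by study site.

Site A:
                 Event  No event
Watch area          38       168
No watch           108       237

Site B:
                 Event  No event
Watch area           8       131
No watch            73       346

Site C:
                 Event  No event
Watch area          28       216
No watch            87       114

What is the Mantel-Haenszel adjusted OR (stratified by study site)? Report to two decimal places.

0.31

OR_MH = Σ(aᵢdᵢ/nᵢ) / Σ(bᵢcᵢ/nᵢ), where nᵢ is the stratum total.
Stratum 1 (Site A): n = 551; a·d/n = 38·237/551 = 16.3448; b·c/n = 168·108/551 = 32.9292
Stratum 2 (Site B): n = 558; a·d/n = 8·346/558 = 4.9606; b·c/n = 131·73/558 = 17.1380
Stratum 3 (Site C): n = 445; a·d/n = 28·114/445 = 7.1730; b·c/n = 216·87/445 = 42.2292
OR_MH = (16.3448 + 4.9606 + 7.1730) / (32.9292 + 17.1380 + 42.2292) = 28.4784 / 92.2964 = 0.30855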